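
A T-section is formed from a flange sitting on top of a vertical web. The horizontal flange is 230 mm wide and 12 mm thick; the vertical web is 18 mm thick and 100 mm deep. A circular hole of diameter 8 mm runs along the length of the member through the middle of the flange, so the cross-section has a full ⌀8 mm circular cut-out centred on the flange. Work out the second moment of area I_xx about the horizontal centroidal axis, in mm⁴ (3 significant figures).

Split into non-overlapping primitives; take the origin at the lower-left of the bounding box.
Flange: 230 × 12, A = 2 760 mm², y = 106 mm, Ī = 33 120 mm⁴.
Web: 18 × 100, A = 1 800 mm², y = 50 mm, Ī = 1 500 000 mm⁴.
Hole (subtracted): ⌀8, A = 50.265 mm², y = 106 mm, Ī = 201.06 mm⁴.
Centroid: ȳ = ΣA·y / ΣA = 83.648 mm.
Transfer each piece to the horizontal centroidal axis using Ī + A·d² with d = y − 83.648:
  flange: d = 22.352 mm → contributes +1 412 005 mm⁴
  web: d = -33.648 mm → contributes +3 537 981 mm⁴
  hole: d = 22.352 mm → contributes −25 314 mm⁴
Total I = 4 924 673 mm⁴.

I_xx ≈ 4.92 × 10⁶ mm⁴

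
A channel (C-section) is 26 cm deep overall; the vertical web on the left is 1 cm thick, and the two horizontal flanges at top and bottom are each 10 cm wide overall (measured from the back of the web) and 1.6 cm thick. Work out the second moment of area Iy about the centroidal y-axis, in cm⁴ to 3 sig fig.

Split into non-overlapping primitives; take the origin at the lower-left of the bounding box.
Web: 1 × 26, A = 26 cm², x = 0.5 cm, Ī = 2.1667 cm⁴.
Top flange (beyond web): 9 × 1.6, A = 14.4 cm², x = 5.5 cm, Ī = 97.2 cm⁴.
Bottom flange (beyond web): 9 × 1.6, A = 14.4 cm², x = 5.5 cm, Ī = 97.2 cm⁴.
Centroid: x̄ = ΣA·x / ΣA = 3.1277 cm.
Transfer each piece to the centroidal y-axis using Ī + A·d² with d = x − 3.1277:
  web: d = -2.6277 cm → contributes +181.7 cm⁴
  top flange (beyond web): d = 2.3723 cm → contributes +178.24 cm⁴
  bottom flange (beyond web): d = 2.3723 cm → contributes +178.24 cm⁴
Total I = 538.17 cm⁴.

Iy ≈ 538 cm⁴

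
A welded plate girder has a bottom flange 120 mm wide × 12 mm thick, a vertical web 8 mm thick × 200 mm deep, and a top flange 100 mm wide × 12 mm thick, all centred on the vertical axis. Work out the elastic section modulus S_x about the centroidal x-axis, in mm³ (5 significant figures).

S_x ≈ 2.9555 × 10⁵ mm³

Decompose the section into non-overlapping parts with the origin at the bottom-left of its bounding rectangle.
Bottom plate: 120 × 12, A = 1 440 mm², y = 6 mm, Ī = 17 280 mm⁴.
Web plate: 8 × 200, A = 1 600 mm², y = 112 mm, Ī = 5 333 333 mm⁴.
Top plate: 100 × 12, A = 1 200 mm², y = 218 mm, Ī = 14 400 mm⁴.
Centroid: ȳ = ΣA·y / ΣA = 106 mm.
Transfer each piece to the centroidal x-axis using Ī + A·d² with d = y − 106:
  bottom plate: d = -100 mm → contributes +14 417 280 mm⁴
  web plate: d = 6 mm → contributes +5 390 933 mm⁴
  top plate: d = 112 mm → contributes +15 067 200 mm⁴
Total I = 34 875 413 mm⁴.
Extreme fibre distance c = 118 mm; S = I/c = 295554.4 mm³.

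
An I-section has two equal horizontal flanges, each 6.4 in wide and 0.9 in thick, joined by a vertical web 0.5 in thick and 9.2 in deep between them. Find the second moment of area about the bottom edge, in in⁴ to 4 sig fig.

Treat the section as a set of non-overlapping primitives; coordinates are from the bounding-box lower-left.
Bottom flange: 6.4 × 0.9, A = 5.76 in², y = 0.45 in, Ī = 0.3888 in⁴.
Web: 0.5 × 9.2, A = 4.6 in², y = 5.5 in, Ī = 32.4453 in⁴.
Top flange: 6.4 × 0.9, A = 5.76 in², y = 10.55 in, Ī = 0.3888 in⁴.
Transfer each piece to the bottom edge using Ī + A·d² with d = y − 0:
  bottom flange: d = 0.45 in → contributes +1.5552 in⁴
  web: d = 5.5 in → contributes +171.595 in⁴
  top flange: d = 10.55 in → contributes +641.491 in⁴
Total I = 814.642 in⁴.

I_base ≈ 814.6 in⁴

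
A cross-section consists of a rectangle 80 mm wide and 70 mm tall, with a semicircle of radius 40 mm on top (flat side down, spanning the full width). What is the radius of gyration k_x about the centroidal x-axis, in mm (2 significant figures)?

Split into non-overlapping primitives; take the origin at the lower-left of the bounding box.
Rectangular body: 80 × 70, A = 5 600 mm², y = 35 mm, Ī = 2 286 667 mm⁴.
Semicircular cap: semicircle r = 40, A = 2 513 mm², y = 86.98 mm, Ī = 280 978 mm⁴.
Centroid: ȳ = ΣA·y / ΣA = 51.1 mm.
Transfer each piece to the centroidal x-axis using Ī + A·d² with d = y − 51.1:
  rectangular body: d = -16.1 mm → contributes +3 738 410 mm⁴
  semicircular cap: d = 35.88 mm → contributes +3 515 709 mm⁴
Total I = 7 254 119 mm⁴.
Radius of gyration: k = √(I/A) = √(7 254 119 / 8 113) = 29.9 mm.

k_x ≈ 30 mm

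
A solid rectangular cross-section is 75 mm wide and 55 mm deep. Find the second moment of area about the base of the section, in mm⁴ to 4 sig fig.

I_base ≈ 4.159 × 10⁶ mm⁴

The section: 75 × 55, A = 4 125 mm², y = 27.5 mm, Ī = 1 039 844 mm⁴.
Transfer it to a horizontal axis along the bottom face using Ī + A·d² with d = y − 0:
  the section: d = 27.5 mm → contributes +4 159 375 mm⁴
Total I = 4 159 375 mm⁴.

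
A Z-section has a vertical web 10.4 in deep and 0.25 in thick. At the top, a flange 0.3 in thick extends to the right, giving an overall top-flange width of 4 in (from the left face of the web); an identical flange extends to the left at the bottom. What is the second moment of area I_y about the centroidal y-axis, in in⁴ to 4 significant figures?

Treat the section as a set of non-overlapping primitives; coordinates are from the bounding-box lower-left.
Web: 0.25 × 10.4, A = 2.6 in², x = 3.875 in, Ī = 0.0135417 in⁴.
Top flange (beyond web): 3.75 × 0.3, A = 1.125 in², x = 5.875 in, Ī = 1.31836 in⁴.
Bottom flange (beyond web): 3.75 × 0.3, A = 1.125 in², x = 1.875 in, Ī = 1.31836 in⁴.
Centroid: x̄ = ΣA·x / ΣA = 3.875 in.
Transfer each piece to the centroidal y-axis using Ī + A·d² with d = x − 3.875:
  web: d = 0 in → contributes +0.0135417 in⁴
  top flange (beyond web): d = 2 in → contributes +5.81836 in⁴
  bottom flange (beyond web): d = -2 in → contributes +5.81836 in⁴
Total I = 11.6503 in⁴.

I_y ≈ 11.65 in⁴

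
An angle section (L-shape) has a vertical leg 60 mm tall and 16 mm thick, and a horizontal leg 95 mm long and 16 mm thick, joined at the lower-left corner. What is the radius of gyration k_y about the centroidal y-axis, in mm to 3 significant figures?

k_y ≈ 29.3 mm

Decompose the section into non-overlapping parts with the origin at the bottom-left of its bounding rectangle.
Vertical leg: 16 × 60, A = 960 mm², x = 8 mm, Ī = 20 480 mm⁴.
Horizontal leg (remainder): 79 × 16, A = 1 264 mm², x = 55.5 mm, Ī = 657 385 mm⁴.
Centroid: x̄ = ΣA·x / ΣA = 34.996 mm.
Transfer each piece to the centroidal y-axis using Ī + A·d² with d = x − 34.996:
  vertical leg: d = -26.996 mm → contributes +720 134 mm⁴
  horizontal leg (remainder): d = 20.504 mm → contributes +1 188 768 mm⁴
Total I = 1 908 901 mm⁴.
Radius of gyration: k = √(I/A) = √(1 908 901 / 2 224) = 29.297 mm.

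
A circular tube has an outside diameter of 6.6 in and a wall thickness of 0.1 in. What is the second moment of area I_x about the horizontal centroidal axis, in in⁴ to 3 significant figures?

I_x ≈ 10.8 in⁴

Break the section into simple shapes (no overlaps), measuring from the bottom-left corner of the bounding box.
Outer circle: ⌀6.6, A = 34.212 in², y = 3.3 in, Ī = 93.142 in⁴.
Bore (subtracted): ⌀6.4, A = 32.17 in², y = 3.3 in, Ī = 82.355 in⁴.
By symmetry the centroid is at mid-height, ȳ = 3.3 in.
All pieces are centred on the horizontal centroidal axis, so I = ΣĪ (holes subtracted) = 10.787 in⁴.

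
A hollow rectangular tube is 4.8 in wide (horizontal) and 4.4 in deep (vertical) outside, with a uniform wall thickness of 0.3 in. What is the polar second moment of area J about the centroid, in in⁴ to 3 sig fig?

J ≈ 32.0 in⁴

Decompose the section into non-overlapping parts with the origin at the bottom-left of its bounding rectangle.
Outer rectangle: 4.8 × 4.4, A = 21.12 in², y = 2.2 in, Ī = 34.074 in⁴.
Inner void (subtracted): 4.2 × 3.8, A = 15.96 in², y = 2.2 in, Ī = 19.205 in⁴.
By symmetry the centroid is at mid-height, ȳ = 2.2 in.
All pieces are centred on the centroidal x-axis, so I = ΣĪ (holes subtracted) = 14.868 in⁴.
Repeating about the centroidal y-axis gives I_y = 17.089 in⁴.
Polar second moment: J = I_x + I_y = 31.958 in⁴.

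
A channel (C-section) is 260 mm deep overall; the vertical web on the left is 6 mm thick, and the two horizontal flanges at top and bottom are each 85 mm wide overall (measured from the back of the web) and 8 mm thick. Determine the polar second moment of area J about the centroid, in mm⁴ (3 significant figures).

J ≈ 3.08 × 10⁷ mm⁴

Decompose the section into non-overlapping parts with the origin at the bottom-left of its bounding rectangle.
Web: 6 × 260, A = 1 560 mm², y = 130 mm, Ī = 8 788 000 mm⁴.
Top flange (beyond web): 79 × 8, A = 632 mm², y = 256 mm, Ī = 3370.7 mm⁴.
Bottom flange (beyond web): 79 × 8, A = 632 mm², y = 4 mm, Ī = 3370.7 mm⁴.
By symmetry the centroid is at mid-height, ȳ = 130 mm.
Transfer each piece to the centroidal x-axis using Ī + A·d² with d = y − 130:
  web: d = 0 mm → contributes +8 788 000 mm⁴
  top flange (beyond web): d = 126 mm → contributes +10 037 003 mm⁴
  bottom flange (beyond web): d = -126 mm → contributes +10 037 003 mm⁴
Total I = 28 862 005 mm⁴.
For the y-axis: x̄ = 22.023 mm.
Repeating about the centroidal y-axis gives I_y = 1 923 268 mm⁴.
Polar second moment: J = I_x + I_y = 30 785 273 mm⁴.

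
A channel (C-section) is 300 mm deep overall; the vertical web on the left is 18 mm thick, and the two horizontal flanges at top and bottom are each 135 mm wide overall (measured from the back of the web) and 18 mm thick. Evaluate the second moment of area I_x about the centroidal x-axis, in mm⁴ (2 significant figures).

I_x ≈ 1.2 × 10⁸ mm⁴

Treat the section as a set of non-overlapping primitives; coordinates are from the bounding-box lower-left.
Web: 18 × 300, A = 5 400 mm², y = 150 mm, Ī = 40 500 000 mm⁴.
Top flange (beyond web): 117 × 18, A = 2 106 mm², y = 291 mm, Ī = 56 862 mm⁴.
Bottom flange (beyond web): 117 × 18, A = 2 106 mm², y = 9 mm, Ī = 56 862 mm⁴.
By symmetry the centroid is at mid-height, ȳ = 150 mm.
Transfer each piece to the centroidal x-axis using Ī + A·d² with d = y − 150:
  web: d = 0 mm → contributes +40 500 000 mm⁴
  top flange (beyond web): d = 141 mm → contributes +41 926 248 mm⁴
  bottom flange (beyond web): d = -141 mm → contributes +41 926 248 mm⁴
Total I = 124 352 496 mm⁴.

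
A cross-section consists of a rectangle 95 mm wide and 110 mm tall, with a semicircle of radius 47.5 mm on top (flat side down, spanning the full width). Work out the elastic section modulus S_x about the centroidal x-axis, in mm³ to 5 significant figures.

Decompose the section into non-overlapping parts with the origin at the bottom-left of its bounding rectangle.
Rectangular body: 95 × 110, A = 10 450 mm², y = 55 mm, Ī = 10 537 083 mm⁴.
Semicircular cap: semicircle r = 47.5, A = 3544.109 mm², y = 130.1596 mm, Ī = 558735.8 mm⁴.
Centroid: ȳ = ΣA·y / ΣA = 74.03472 mm.
Transfer each piece to the centroidal x-axis using Ī + A·d² with d = y − 74.03472:
  rectangular body: d = -19.03472 mm → contributes +14 323 332 mm⁴
  semicircular cap: d = 56.12491 mm → contributes +11 722 699 mm⁴
Total I = 26 046 031 mm⁴.
Extreme fibre distance c = 83.46528 mm; S = I/c = 312058.3 mm³.

S_x ≈ 3.1206 × 10⁵ mm³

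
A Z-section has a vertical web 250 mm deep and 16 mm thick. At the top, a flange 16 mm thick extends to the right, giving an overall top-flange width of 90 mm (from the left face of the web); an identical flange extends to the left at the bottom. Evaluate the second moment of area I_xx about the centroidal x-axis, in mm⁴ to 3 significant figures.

I_xx ≈ 5.33 × 10⁷ mm⁴

Break the section into simple shapes (no overlaps), measuring from the bottom-left corner of the bounding box.
Web: 16 × 250, A = 4 000 mm², y = 125 mm, Ī = 20 833 333 mm⁴.
Top flange (beyond web): 74 × 16, A = 1 184 mm², y = 242 mm, Ī = 25 259 mm⁴.
Bottom flange (beyond web): 74 × 16, A = 1 184 mm², y = 8 mm, Ī = 25 259 mm⁴.
Centroid: ȳ = ΣA·y / ΣA = 125 mm.
Transfer each piece to the centroidal x-axis using Ī + A·d² with d = y − 125:
  web: d = 0 mm → contributes +20 833 333 mm⁴
  top flange (beyond web): d = 117 mm → contributes +16 233 035 mm⁴
  bottom flange (beyond web): d = -117 mm → contributes +16 233 035 mm⁴
Total I = 53 299 403 mm⁴.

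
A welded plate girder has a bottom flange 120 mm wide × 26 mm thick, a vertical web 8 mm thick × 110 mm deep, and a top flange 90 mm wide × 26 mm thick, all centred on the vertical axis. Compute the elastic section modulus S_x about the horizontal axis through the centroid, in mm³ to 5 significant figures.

Break the section into simple shapes (no overlaps), measuring from the bottom-left corner of the bounding box.
Bottom plate: 120 × 26, A = 3 120 mm², y = 13 mm, Ī = 175 760 mm⁴.
Web plate: 8 × 110, A = 880 mm², y = 81 mm, Ī = 887333.3 mm⁴.
Top plate: 90 × 26, A = 2 340 mm², y = 149 mm, Ī = 131 820 mm⁴.
Centroid: ȳ = ΣA·y / ΣA = 72.63407 mm.
Transfer each piece to the horizontal axis through the centroid using Ī + A·d² with d = y − 72.63407:
  bottom plate: d = -59.63407 mm → contributes +11 271 173 mm⁴
  web plate: d = 8.365931 mm → contributes +948923.5 mm⁴
  top plate: d = 76.36593 mm → contributes +13 778 128 mm⁴
Total I = 25 998 224 mm⁴.
Extreme fibre distance c = 89.36593 mm; S = I/c = 290918.7 mm³.

S_x ≈ 2.9092 × 10⁵ mm³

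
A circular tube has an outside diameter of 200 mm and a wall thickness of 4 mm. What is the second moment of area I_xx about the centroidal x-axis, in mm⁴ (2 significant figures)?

Decompose the section into non-overlapping parts with the origin at the bottom-left of its bounding rectangle.
Outer circle: ⌀200, A = 31 416 mm², y = 100 mm, Ī = 78 539 816 mm⁴.
Bore (subtracted): ⌀192, A = 28 953 mm², y = 100 mm, Ī = 66 707 523 mm⁴.
By symmetry the centroid is at mid-height, ȳ = 100 mm.
All pieces are centred on the centroidal x-axis, so I = ΣĪ (holes subtracted) = 11 832 294 mm⁴.

I_xx ≈ 1.2 × 10⁷ mm⁴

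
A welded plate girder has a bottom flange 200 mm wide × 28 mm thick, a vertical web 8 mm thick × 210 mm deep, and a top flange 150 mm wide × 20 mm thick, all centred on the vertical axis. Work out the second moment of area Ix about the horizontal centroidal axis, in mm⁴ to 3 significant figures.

Ix ≈ 1.16 × 10⁸ mm⁴

Treat the section as a set of non-overlapping primitives; coordinates are from the bounding-box lower-left.
Bottom plate: 200 × 28, A = 5 600 mm², y = 14 mm, Ī = 365 867 mm⁴.
Web plate: 8 × 210, A = 1 680 mm², y = 133 mm, Ī = 6 174 000 mm⁴.
Top plate: 150 × 20, A = 3 000 mm², y = 248 mm, Ī = 100 000 mm⁴.
Centroid: ȳ = ΣA·y / ΣA = 101.74 mm.
Transfer each piece to the horizontal centroidal axis using Ī + A·d² with d = y − 101.74:
  bottom plate: d = -87.735 mm → contributes +43 471 877 mm⁴
  web plate: d = 31.265 mm → contributes +7 816 157 mm⁴
  top plate: d = 146.26 mm → contributes +64 279 992 mm⁴
Total I = 115 568 027 mm⁴.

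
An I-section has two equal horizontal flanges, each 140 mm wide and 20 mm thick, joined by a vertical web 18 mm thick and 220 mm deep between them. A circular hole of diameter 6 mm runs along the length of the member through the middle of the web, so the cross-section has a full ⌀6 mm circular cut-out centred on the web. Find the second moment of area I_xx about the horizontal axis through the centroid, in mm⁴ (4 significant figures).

I_xx ≈ 9.680 × 10⁷ mm⁴

Break the section into simple shapes (no overlaps), measuring from the bottom-left corner of the bounding box.
Bottom flange: 140 × 20, A = 2 800 mm², y = 10 mm, Ī = 93333.3 mm⁴.
Web: 18 × 220, A = 3 960 mm², y = 130 mm, Ī = 15 972 000 mm⁴.
Top flange: 140 × 20, A = 2 800 mm², y = 250 mm, Ī = 93333.3 mm⁴.
Hole (subtracted): ⌀6, A = 28.2743 mm², y = 130 mm, Ī = 63.6173 mm⁴.
By symmetry the centroid is at mid-height, ȳ = 130 mm.
Transfer each piece to the horizontal axis through the centroid using Ī + A·d² with d = y − 130:
  bottom flange: d = -120 mm → contributes +40 413 333 mm⁴
  web: d = 0 mm → contributes +15 972 000 mm⁴
  top flange: d = 120 mm → contributes +40 413 333 mm⁴
  hole: d = 0 mm → contributes −63.6173 mm⁴
Total I = 96 798 603 mm⁴.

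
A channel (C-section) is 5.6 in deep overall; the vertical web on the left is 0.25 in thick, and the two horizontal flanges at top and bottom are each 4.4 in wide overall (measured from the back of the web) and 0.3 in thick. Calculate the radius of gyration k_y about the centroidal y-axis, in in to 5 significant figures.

Split into non-overlapping primitives; take the origin at the lower-left of the bounding box.
Web: 0.25 × 5.6, A = 1.4 in², x = 0.125 in, Ī = 0.007291667 in⁴.
Top flange (beyond web): 4.15 × 0.3, A = 1.245 in², x = 2.325 in, Ī = 1.786834 in⁴.
Bottom flange (beyond web): 4.15 × 0.3, A = 1.245 in², x = 2.325 in, Ī = 1.786834 in⁴.
Centroid: x̄ = ΣA·x / ΣA = 1.533226 in.
Transfer each piece to the centroidal y-axis using Ī + A·d² with d = x − 1.533226:
  web: d = -1.408226 in → contributes +2.783633 in⁴
  top flange (beyond web): d = 0.7917738 in → contributes +2.567332 in⁴
  bottom flange (beyond web): d = 0.7917738 in → contributes +2.567332 in⁴
Total I = 7.918297 in⁴.
Radius of gyration: k = √(I/A) = √(7.918297 / 3.89) = 1.426728 in.

k_y ≈ 1.4267 in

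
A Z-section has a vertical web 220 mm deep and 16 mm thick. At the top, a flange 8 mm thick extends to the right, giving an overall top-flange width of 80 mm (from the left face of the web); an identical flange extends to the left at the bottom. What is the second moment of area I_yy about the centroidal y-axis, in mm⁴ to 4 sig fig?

I_yy ≈ 2.063 × 10⁶ mm⁴

Decompose the section into non-overlapping parts with the origin at the bottom-left of its bounding rectangle.
Web: 16 × 220, A = 3 520 mm², x = 72 mm, Ī = 75093.3 mm⁴.
Top flange (beyond web): 64 × 8, A = 512 mm², x = 112 mm, Ī = 174 763 mm⁴.
Bottom flange (beyond web): 64 × 8, A = 512 mm², x = 32 mm, Ī = 174 763 mm⁴.
Centroid: x̄ = ΣA·x / ΣA = 72 mm.
Transfer each piece to the centroidal y-axis using Ī + A·d² with d = x − 72:
  web: d = 0 mm → contributes +75093.3 mm⁴
  top flange (beyond web): d = 40 mm → contributes +993 963 mm⁴
  bottom flange (beyond web): d = -40 mm → contributes +993 963 mm⁴
Total I = 2 063 019 mm⁴.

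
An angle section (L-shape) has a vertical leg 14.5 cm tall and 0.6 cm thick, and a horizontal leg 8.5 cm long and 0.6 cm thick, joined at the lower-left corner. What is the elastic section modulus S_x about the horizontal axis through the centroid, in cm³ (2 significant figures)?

Decompose the section into non-overlapping parts with the origin at the bottom-left of its bounding rectangle.
Vertical leg: 0.6 × 14.5, A = 8.7 cm², y = 7.25 cm, Ī = 152.4 cm⁴.
Horizontal leg (remainder): 7.9 × 0.6, A = 4.74 cm², y = 0.3 cm, Ī = 0.1422 cm⁴.
Centroid: ȳ = ΣA·y / ΣA = 4.799 cm.
Transfer each piece to the horizontal axis through the centroid using Ī + A·d² with d = y − 4.799:
  vertical leg: d = 2.451 cm → contributes +204.7 cm⁴
  horizontal leg (remainder): d = -4.499 cm → contributes +96.08 cm⁴
Total I = 300.8 cm⁴.
Extreme fibre distance c = 9.701 cm; S = I/c = 31 cm³.

S_x ≈ 31 cm³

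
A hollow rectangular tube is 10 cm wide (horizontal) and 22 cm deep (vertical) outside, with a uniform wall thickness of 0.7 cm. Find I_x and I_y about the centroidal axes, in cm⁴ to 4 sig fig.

Treat the section as a set of non-overlapping primitives; coordinates are from the bounding-box lower-left.
Outer rectangle: 10 × 22, A = 220 cm², y = 11 cm, Ī = 8873.33 cm⁴.
Inner void (subtracted): 8.6 × 20.6, A = 177.16 cm², y = 11 cm, Ī = 6264.97 cm⁴.
By symmetry the centroid is at mid-height, ȳ = 11 cm.
All pieces are centred on the centroidal x-axis, so I = ΣĪ (holes subtracted) = 2608.37 cm⁴.
Repeating about the centroidal y-axis gives I_y = 741.437 cm⁴.

I_x ≈ 2608 cm⁴, I_y ≈ 741.4 cm⁴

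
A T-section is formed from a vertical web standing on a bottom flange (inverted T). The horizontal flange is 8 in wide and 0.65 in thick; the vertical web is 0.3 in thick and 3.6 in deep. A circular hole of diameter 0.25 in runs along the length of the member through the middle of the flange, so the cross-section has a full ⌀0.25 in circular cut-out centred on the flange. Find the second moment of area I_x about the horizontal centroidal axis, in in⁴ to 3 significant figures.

I_x ≈ 5.38 in⁴

Split into non-overlapping primitives; take the origin at the lower-left of the bounding box.
Flange: 8 × 0.65, A = 5.2 in², y = 0.325 in, Ī = 0.18308 in⁴.
Web: 0.3 × 3.6, A = 1.08 in², y = 2.45 in, Ī = 1.1664 in⁴.
Hole (subtracted): ⌀0.25, A = 0.049087 in², y = 0.325 in, Ī = 0.00019175 in⁴.
Centroid: ȳ = ΣA·y / ΣA = 0.69332 in.
Transfer each piece to the horizontal centroidal axis using Ī + A·d² with d = y − 0.69332:
  flange: d = -0.36832 in → contributes +0.88853 in⁴
  web: d = 1.7567 in → contributes +4.4992 in⁴
  hole: d = -0.36832 in → contributes −0.0068511 in⁴
Total I = 5.3809 in⁴.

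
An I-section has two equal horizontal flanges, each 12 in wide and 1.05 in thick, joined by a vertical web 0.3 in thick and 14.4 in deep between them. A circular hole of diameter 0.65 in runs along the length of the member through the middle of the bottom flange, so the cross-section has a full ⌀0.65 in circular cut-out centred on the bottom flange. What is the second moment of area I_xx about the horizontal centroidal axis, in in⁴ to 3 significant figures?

I_xx ≈ 1560 in⁴

Decompose the section into non-overlapping parts with the origin at the bottom-left of its bounding rectangle.
Bottom flange: 12 × 1.05, A = 12.6 in², y = 0.525 in, Ī = 1.1576 in⁴.
Web: 0.3 × 14.4, A = 4.32 in², y = 8.25 in, Ī = 74.65 in⁴.
Top flange: 12 × 1.05, A = 12.6 in², y = 15.975 in, Ī = 1.1576 in⁴.
Hole (subtracted): ⌀0.65, A = 0.33183 in², y = 0.525 in, Ī = 0.0087624 in⁴.
Centroid: ȳ = ΣA·y / ΣA = 8.3378 in.
Transfer each piece to the horizontal centroidal axis using Ī + A·d² with d = y − 8.3378:
  bottom flange: d = -7.8128 in → contributes +770.26 in⁴
  web: d = -0.087823 in → contributes +74.683 in⁴
  top flange: d = 7.6372 in → contributes +736.07 in⁴
  hole: d = -7.8128 in → contributes −20.264 in⁴
Total I = 1560.8 in⁴.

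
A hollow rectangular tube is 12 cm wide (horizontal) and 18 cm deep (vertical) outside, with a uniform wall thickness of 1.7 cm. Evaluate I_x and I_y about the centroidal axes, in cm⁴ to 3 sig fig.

I_x ≈ 3600 cm⁴, I_y ≈ 1820 cm⁴

Split into non-overlapping primitives; take the origin at the lower-left of the bounding box.
Outer rectangle: 12 × 18, A = 216 cm², y = 9 cm, Ī = 5 832 cm⁴.
Inner void (subtracted): 8.6 × 14.6, A = 125.56 cm², y = 9 cm, Ī = 2230.4 cm⁴.
By symmetry the centroid is at mid-height, ȳ = 9 cm.
All pieces are centred on the centroidal x-axis, so I = ΣĪ (holes subtracted) = 3601.6 cm⁴.
Repeating about the centroidal y-axis gives I_y = 1818.1 cm⁴.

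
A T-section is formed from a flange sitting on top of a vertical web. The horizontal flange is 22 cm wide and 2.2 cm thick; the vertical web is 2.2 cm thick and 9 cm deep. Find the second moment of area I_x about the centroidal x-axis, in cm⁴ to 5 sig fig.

I_x ≈ 593.83 cm⁴

Break the section into simple shapes (no overlaps), measuring from the bottom-left corner of the bounding box.
Flange: 22 × 2.2, A = 48.4 cm², y = 10.1 cm, Ī = 19.52133 cm⁴.
Web: 2.2 × 9, A = 19.8 cm², y = 4.5 cm, Ī = 133.65 cm⁴.
Centroid: ȳ = ΣA·y / ΣA = 8.474194 cm.
Transfer each piece to the centroidal x-axis using Ī + A·d² with d = y − 8.474194:
  flange: d = 1.625806 cm → contributes +147.4545 cm⁴
  web: d = -3.974194 cm → contributes +446.3754 cm⁴
Total I = 593.8299 cm⁴.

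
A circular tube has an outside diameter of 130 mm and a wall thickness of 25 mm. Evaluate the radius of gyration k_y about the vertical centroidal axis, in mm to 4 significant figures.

Split into non-overlapping primitives; take the origin at the lower-left of the bounding box.
Outer circle: ⌀130, A = 13273.2 mm², x = 65 mm, Ī = 14 019 848 mm⁴.
Bore (subtracted): ⌀80, A = 5026.55 mm², x = 65 mm, Ī = 2 010 619 mm⁴.
By symmetry the centroid is at mid-width, x̄ = 65 mm.
All pieces are centred on the vertical centroidal axis, so I = ΣĪ (holes subtracted) = 12 009 229 mm⁴.
Radius of gyration: k = √(I/A) = √(12 009 229 / 8246.68) = 38.1608 mm.

k_y ≈ 38.16 mm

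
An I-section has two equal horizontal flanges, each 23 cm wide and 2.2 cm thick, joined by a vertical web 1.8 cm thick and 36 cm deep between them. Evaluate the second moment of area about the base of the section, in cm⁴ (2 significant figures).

Split into non-overlapping primitives; take the origin at the lower-left of the bounding box.
Bottom flange: 23 × 2.2, A = 50.6 cm², y = 1.1 cm, Ī = 20.41 cm⁴.
Web: 1.8 × 36, A = 64.8 cm², y = 20.2 cm, Ī = 6 998 cm⁴.
Top flange: 23 × 2.2, A = 50.6 cm², y = 39.3 cm, Ī = 20.41 cm⁴.
Transfer each piece to the base of the section using Ī + A·d² with d = y − 0:
  bottom flange: d = 1.1 cm → contributes +81.63 cm⁴
  web: d = 20.2 cm → contributes +33 439 cm⁴
  top flange: d = 39.3 cm → contributes +78 172 cm⁴
Total I = 111 693 cm⁴.

I_base ≈ 1.1 × 10⁵ cm⁴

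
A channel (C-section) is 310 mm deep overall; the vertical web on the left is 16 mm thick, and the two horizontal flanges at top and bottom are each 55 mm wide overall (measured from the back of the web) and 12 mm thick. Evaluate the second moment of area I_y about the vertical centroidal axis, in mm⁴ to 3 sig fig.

I_y ≈ 8.20 × 10⁵ mm⁴

Split into non-overlapping primitives; take the origin at the lower-left of the bounding box.
Web: 16 × 310, A = 4 960 mm², x = 8 mm, Ī = 105 813 mm⁴.
Top flange (beyond web): 39 × 12, A = 468 mm², x = 35.5 mm, Ī = 59 319 mm⁴.
Bottom flange (beyond web): 39 × 12, A = 468 mm², x = 35.5 mm, Ī = 59 319 mm⁴.
Centroid: x̄ = ΣA·x / ΣA = 12.366 mm.
Transfer each piece to the vertical centroidal axis using Ī + A·d² with d = x − 12.366:
  web: d = -4.3657 mm → contributes +200 346 mm⁴
  top flange (beyond web): d = 23.134 mm → contributes +309 791 mm⁴
  bottom flange (beyond web): d = 23.134 mm → contributes +309 791 mm⁴
Total I = 819 929 mm⁴.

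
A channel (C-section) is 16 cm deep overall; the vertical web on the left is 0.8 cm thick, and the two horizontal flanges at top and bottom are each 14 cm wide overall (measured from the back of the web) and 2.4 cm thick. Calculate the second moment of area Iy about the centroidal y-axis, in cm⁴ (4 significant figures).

Decompose the section into non-overlapping parts with the origin at the bottom-left of its bounding rectangle.
Web: 0.8 × 16, A = 12.8 cm², x = 0.4 cm, Ī = 0.682667 cm⁴.
Top flange (beyond web): 13.2 × 2.4, A = 31.68 cm², x = 7.4 cm, Ī = 459.994 cm⁴.
Bottom flange (beyond web): 13.2 × 2.4, A = 31.68 cm², x = 7.4 cm, Ī = 459.994 cm⁴.
Centroid: x̄ = ΣA·x / ΣA = 6.22353 cm.
Transfer each piece to the centroidal y-axis using Ī + A·d² with d = x − 6.22353:
  web: d = -5.82353 cm → contributes +434.775 cm⁴
  top flange (beyond web): d = 1.17647 cm → contributes +503.841 cm⁴
  bottom flange (beyond web): d = 1.17647 cm → contributes +503.841 cm⁴
Total I = 1442.46 cm⁴.

Iy ≈ 1442 cm⁴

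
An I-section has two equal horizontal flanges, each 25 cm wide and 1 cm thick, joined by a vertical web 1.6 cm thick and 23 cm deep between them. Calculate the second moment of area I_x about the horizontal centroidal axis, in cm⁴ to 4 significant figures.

I_x ≈ 8826 cm⁴

Decompose the section into non-overlapping parts with the origin at the bottom-left of its bounding rectangle.
Bottom flange: 25 × 1, A = 25 cm², y = 0.5 cm, Ī = 2.08333 cm⁴.
Web: 1.6 × 23, A = 36.8 cm², y = 12.5 cm, Ī = 1622.27 cm⁴.
Top flange: 25 × 1, A = 25 cm², y = 24.5 cm, Ī = 2.08333 cm⁴.
By symmetry the centroid is at mid-height, ȳ = 12.5 cm.
Transfer each piece to the horizontal centroidal axis using Ī + A·d² with d = y − 12.5:
  bottom flange: d = -12 cm → contributes +3602.08 cm⁴
  web: d = 0 cm → contributes +1622.27 cm⁴
  top flange: d = 12 cm → contributes +3602.08 cm⁴
Total I = 8826.43 cm⁴.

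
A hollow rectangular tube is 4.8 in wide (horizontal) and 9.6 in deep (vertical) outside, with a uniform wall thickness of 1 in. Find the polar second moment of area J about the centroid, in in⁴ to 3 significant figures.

J ≈ 326 in⁴

Decompose the section into non-overlapping parts with the origin at the bottom-left of its bounding rectangle.
Outer rectangle: 4.8 × 9.6, A = 46.08 in², y = 4.8 in, Ī = 353.89 in⁴.
Inner void (subtracted): 2.8 × 7.6, A = 21.28 in², y = 4.8 in, Ī = 102.43 in⁴.
By symmetry the centroid is at mid-height, ȳ = 4.8 in.
All pieces are centred on the centroidal x-axis, so I = ΣĪ (holes subtracted) = 251.47 in⁴.
Repeating about the centroidal y-axis gives I_y = 74.571 in⁴.
Polar second moment: J = I_x + I_y = 326.04 in⁴.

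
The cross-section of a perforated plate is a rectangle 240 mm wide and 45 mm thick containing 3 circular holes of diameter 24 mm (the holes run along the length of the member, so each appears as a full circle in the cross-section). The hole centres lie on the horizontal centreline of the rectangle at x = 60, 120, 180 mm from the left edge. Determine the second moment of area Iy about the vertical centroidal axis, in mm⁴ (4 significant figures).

Break the section into simple shapes (no overlaps), measuring from the bottom-left corner of the bounding box.
Plate: 240 × 45, A = 10 800 mm², x = 120 mm, Ī = 51 840 000 mm⁴.
Hole 1 (subtracted): ⌀24, A = 452.389 mm², x = 60 mm, Ī = 16 286 mm⁴.
Hole 2 (subtracted): ⌀24, A = 452.389 mm², x = 120 mm, Ī = 16 286 mm⁴.
Hole 3 (subtracted): ⌀24, A = 452.389 mm², x = 180 mm, Ī = 16 286 mm⁴.
By symmetry the centroid is at mid-width, x̄ = 120 mm.
Transfer each piece to the vertical centroidal axis using Ī + A·d² with d = x − 120:
  plate: d = 0 mm → contributes +51 840 000 mm⁴
  hole 1: d = -60 mm → contributes −1 644 888 mm⁴
  hole 2: d = 0 mm → contributes −16 286 mm⁴
  hole 3: d = 60 mm → contributes −1 644 888 mm⁴
Total I = 48 533 939 mm⁴.

Iy ≈ 4.853 × 10⁷ mm⁴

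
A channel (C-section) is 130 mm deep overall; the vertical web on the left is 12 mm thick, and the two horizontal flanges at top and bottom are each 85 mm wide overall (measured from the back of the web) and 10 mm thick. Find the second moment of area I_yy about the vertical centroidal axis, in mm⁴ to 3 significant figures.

I_yy ≈ 2.03 × 10⁶ mm⁴

Decompose the section into non-overlapping parts with the origin at the bottom-left of its bounding rectangle.
Web: 12 × 130, A = 1 560 mm², x = 6 mm, Ī = 18 720 mm⁴.
Top flange (beyond web): 73 × 10, A = 730 mm², x = 48.5 mm, Ī = 324 181 mm⁴.
Bottom flange (beyond web): 73 × 10, A = 730 mm², x = 48.5 mm, Ī = 324 181 mm⁴.
Centroid: x̄ = ΣA·x / ΣA = 26.546 mm.
Transfer each piece to the vertical centroidal axis using Ī + A·d² with d = x − 26.546:
  web: d = -20.546 mm → contributes +677 278 mm⁴
  top flange (beyond web): d = 21.954 mm → contributes +676 013 mm⁴
  bottom flange (beyond web): d = 21.954 mm → contributes +676 013 mm⁴
Total I = 2 029 305 mm⁴.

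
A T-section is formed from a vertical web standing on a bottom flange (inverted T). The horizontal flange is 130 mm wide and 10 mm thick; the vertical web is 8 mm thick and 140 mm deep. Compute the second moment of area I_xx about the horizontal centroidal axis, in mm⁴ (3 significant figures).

I_xx ≈ 5.22 × 10⁶ mm⁴

Split into non-overlapping primitives; take the origin at the lower-left of the bounding box.
Flange: 130 × 10, A = 1 300 mm², y = 5 mm, Ī = 10 833 mm⁴.
Web: 8 × 140, A = 1 120 mm², y = 80 mm, Ī = 1 829 333 mm⁴.
Centroid: ȳ = ΣA·y / ΣA = 39.711 mm.
Transfer each piece to the horizontal centroidal axis using Ī + A·d² with d = y − 39.711:
  flange: d = -34.711 mm → contributes +1 577 120 mm⁴
  web: d = 40.289 mm → contributes +3 647 344 mm⁴
Total I = 5 224 464 mm⁴.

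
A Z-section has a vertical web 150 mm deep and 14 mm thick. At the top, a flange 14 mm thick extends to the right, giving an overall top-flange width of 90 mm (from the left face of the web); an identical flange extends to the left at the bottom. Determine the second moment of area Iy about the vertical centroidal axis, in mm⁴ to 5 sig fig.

Split into non-overlapping primitives; take the origin at the lower-left of the bounding box.
Web: 14 × 150, A = 2 100 mm², x = 83 mm, Ī = 34 300 mm⁴.
Top flange (beyond web): 76 × 14, A = 1 064 mm², x = 128 mm, Ī = 512138.7 mm⁴.
Bottom flange (beyond web): 76 × 14, A = 1 064 mm², x = 38 mm, Ī = 512138.7 mm⁴.
Centroid: x̄ = ΣA·x / ΣA = 83 mm.
Transfer each piece to the vertical centroidal axis using Ī + A·d² with d = x − 83:
  web: d = 0 mm → contributes +34 300 mm⁴
  top flange (beyond web): d = 45 mm → contributes +2 666 739 mm⁴
  bottom flange (beyond web): d = -45 mm → contributes +2 666 739 mm⁴
Total I = 5 367 777 mm⁴.

Iy ≈ 5.3678 × 10⁶ mm⁴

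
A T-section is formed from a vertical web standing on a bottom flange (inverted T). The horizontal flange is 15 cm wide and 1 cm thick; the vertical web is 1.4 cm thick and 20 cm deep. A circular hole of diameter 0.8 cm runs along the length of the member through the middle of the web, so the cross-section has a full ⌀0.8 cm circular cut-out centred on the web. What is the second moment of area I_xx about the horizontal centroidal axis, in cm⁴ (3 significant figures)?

Treat the section as a set of non-overlapping primitives; coordinates are from the bounding-box lower-left.
Flange: 15 × 1, A = 15 cm², y = 0.5 cm, Ī = 1.25 cm⁴.
Web: 1.4 × 20, A = 28 cm², y = 11 cm, Ī = 933.33 cm⁴.
Hole (subtracted): ⌀0.8, A = 0.50265 cm², y = 11 cm, Ī = 0.020106 cm⁴.
Centroid: ȳ = ΣA·y / ΣA = 7.2939 cm.
Transfer each piece to the horizontal centroidal axis using Ī + A·d² with d = y − 7.2939:
  flange: d = -6.7939 cm → contributes +693.6 cm⁴
  web: d = 3.7061 cm → contributes +1317.9 cm⁴
  hole: d = 3.7061 cm → contributes −6.9242 cm⁴
Total I = 2004.6 cm⁴.

I_xx ≈ 2000 cm⁴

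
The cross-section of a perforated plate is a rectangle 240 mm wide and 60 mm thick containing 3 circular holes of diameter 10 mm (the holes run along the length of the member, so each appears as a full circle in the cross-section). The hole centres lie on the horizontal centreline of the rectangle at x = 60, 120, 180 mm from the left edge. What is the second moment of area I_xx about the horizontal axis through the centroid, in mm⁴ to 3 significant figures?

I_xx ≈ 4.32 × 10⁶ mm⁴

Treat the section as a set of non-overlapping primitives; coordinates are from the bounding-box lower-left.
Plate: 240 × 60, A = 14 400 mm², y = 30 mm, Ī = 4 320 000 mm⁴.
Hole 1 (subtracted): ⌀10, A = 78.54 mm², y = 30 mm, Ī = 490.87 mm⁴.
Hole 2 (subtracted): ⌀10, A = 78.54 mm², y = 30 mm, Ī = 490.87 mm⁴.
Hole 3 (subtracted): ⌀10, A = 78.54 mm², y = 30 mm, Ī = 490.87 mm⁴.
By symmetry the centroid is at mid-height, ȳ = 30 mm.
All pieces are centred on the horizontal axis through the centroid, so I = ΣĪ (holes subtracted) = 4 318 527 mm⁴.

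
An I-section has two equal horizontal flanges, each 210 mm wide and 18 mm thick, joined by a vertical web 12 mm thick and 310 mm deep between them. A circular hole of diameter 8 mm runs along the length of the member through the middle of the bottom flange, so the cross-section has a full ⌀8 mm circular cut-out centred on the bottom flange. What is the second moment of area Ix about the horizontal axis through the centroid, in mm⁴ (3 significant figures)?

Ix ≈ 2.32 × 10⁸ mm⁴

Break the section into simple shapes (no overlaps), measuring from the bottom-left corner of the bounding box.
Bottom flange: 210 × 18, A = 3 780 mm², y = 9 mm, Ī = 102 060 mm⁴.
Web: 12 × 310, A = 3 720 mm², y = 173 mm, Ī = 29 791 000 mm⁴.
Top flange: 210 × 18, A = 3 780 mm², y = 337 mm, Ī = 102 060 mm⁴.
Hole (subtracted): ⌀8, A = 50.265 mm², y = 9 mm, Ī = 201.06 mm⁴.
Centroid: ȳ = ΣA·y / ΣA = 173.73 mm.
Transfer each piece to the horizontal axis through the centroid using Ī + A·d² with d = y − 173.73:
  bottom flange: d = -164.73 mm → contributes +102 681 120 mm⁴
  web: d = -0.73408 mm → contributes +29 793 005 mm⁴
  top flange: d = 163.27 mm → contributes +100 860 833 mm⁴
  hole: d = -164.73 mm → contributes −1 364 271 mm⁴
Total I = 231 970 687 mm⁴.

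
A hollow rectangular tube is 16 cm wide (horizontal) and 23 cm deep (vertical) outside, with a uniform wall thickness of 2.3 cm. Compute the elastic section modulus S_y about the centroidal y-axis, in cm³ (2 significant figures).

Treat the section as a set of non-overlapping primitives; coordinates are from the bounding-box lower-left.
Outer rectangle: 16 × 23, A = 368 cm², x = 8 cm, Ī = 7 851 cm⁴.
Inner void (subtracted): 11.4 × 18.4, A = 209.8 cm², x = 8 cm, Ī = 2 272 cm⁴.
By symmetry the centroid is at mid-width, x̄ = 8 cm.
All pieces are centred on the centroidal y-axis, so I = ΣĪ (holes subtracted) = 5 579 cm⁴.
Extreme fibre distance c = 8 cm; S = I/c = 697.4 cm³.

S_y ≈ 700 cm³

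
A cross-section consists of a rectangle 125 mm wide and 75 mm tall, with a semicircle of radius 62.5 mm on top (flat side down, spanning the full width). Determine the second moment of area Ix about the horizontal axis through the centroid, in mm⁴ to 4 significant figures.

Break the section into simple shapes (no overlaps), measuring from the bottom-left corner of the bounding box.
Rectangular body: 125 × 75, A = 9 375 mm², y = 37.5 mm, Ī = 4 394 531 mm⁴.
Semicircular cap: semicircle r = 62.5, A = 6135.92 mm², y = 101.526 mm, Ī = 1 674 758 mm⁴.
Centroid: ȳ = ΣA·y / ΣA = 62.8278 mm.
Transfer each piece to the horizontal axis through the centroid using Ī + A·d² with d = y − 62.8278:
  rectangular body: d = -25.3278 mm → contributes +10 408 569 mm⁴
  semicircular cap: d = 38.698 mm → contributes +10 863 531 mm⁴
Total I = 21 272 100 mm⁴.

Ix ≈ 2.127 × 10⁷ mm⁴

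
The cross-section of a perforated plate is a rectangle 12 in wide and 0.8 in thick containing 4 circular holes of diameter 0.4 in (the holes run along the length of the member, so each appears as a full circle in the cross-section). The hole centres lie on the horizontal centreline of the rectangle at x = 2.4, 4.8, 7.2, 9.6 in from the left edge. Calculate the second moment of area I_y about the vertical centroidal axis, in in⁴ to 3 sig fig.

Decompose the section into non-overlapping parts with the origin at the bottom-left of its bounding rectangle.
Plate: 12 × 0.8, A = 9.6 in², x = 6 in, Ī = 115.2 in⁴.
Hole 1 (subtracted): ⌀0.4, A = 0.12566 in², x = 2.4 in, Ī = 0.0012566 in⁴.
Hole 2 (subtracted): ⌀0.4, A = 0.12566 in², x = 4.8 in, Ī = 0.0012566 in⁴.
Hole 3 (subtracted): ⌀0.4, A = 0.12566 in², x = 7.2 in, Ī = 0.0012566 in⁴.
Hole 4 (subtracted): ⌀0.4, A = 0.12566 in², x = 9.6 in, Ī = 0.0012566 in⁴.
By symmetry the centroid is at mid-width, x̄ = 6 in.
Transfer each piece to the vertical centroidal axis using Ī + A·d² with d = x − 6:
  plate: d = 0 in → contributes +115.2 in⁴
  hole 1: d = -3.6 in → contributes −1.6299 in⁴
  hole 2: d = -1.2 in → contributes −0.18221 in⁴
  hole 3: d = 1.2 in → contributes −0.18221 in⁴
  hole 4: d = 3.6 in → contributes −1.6299 in⁴
Total I = 111.58 in⁴.

I_y ≈ 112 in⁴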